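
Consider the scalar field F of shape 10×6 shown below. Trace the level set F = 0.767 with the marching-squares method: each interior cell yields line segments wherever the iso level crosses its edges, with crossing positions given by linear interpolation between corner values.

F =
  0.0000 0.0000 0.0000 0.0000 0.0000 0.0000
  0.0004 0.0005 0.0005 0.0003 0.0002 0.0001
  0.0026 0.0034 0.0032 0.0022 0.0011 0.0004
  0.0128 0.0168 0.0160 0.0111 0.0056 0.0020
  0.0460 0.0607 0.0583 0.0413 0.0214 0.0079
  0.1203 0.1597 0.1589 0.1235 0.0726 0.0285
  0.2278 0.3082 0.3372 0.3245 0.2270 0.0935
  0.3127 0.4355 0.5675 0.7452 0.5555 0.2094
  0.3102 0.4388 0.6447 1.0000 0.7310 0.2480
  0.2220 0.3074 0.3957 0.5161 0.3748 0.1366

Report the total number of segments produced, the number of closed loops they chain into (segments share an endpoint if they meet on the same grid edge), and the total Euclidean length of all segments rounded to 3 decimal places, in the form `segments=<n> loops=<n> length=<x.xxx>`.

segments=4 loops=1 length=4.189

cell (7,2): code 0100 → (7.086,3.000)–(8.000,2.344)
cell (7,3): code 1000 → (8.000,3.866)–(7.086,3.000)
cell (8,2): code 0010 → (8.000,2.344)–(8.482,3.000)
cell (8,3): code 0001 → (8.482,3.000)–(8.000,3.866)
total: 4 segments, chained into 1 closed loop(s), length Σ = 4.189409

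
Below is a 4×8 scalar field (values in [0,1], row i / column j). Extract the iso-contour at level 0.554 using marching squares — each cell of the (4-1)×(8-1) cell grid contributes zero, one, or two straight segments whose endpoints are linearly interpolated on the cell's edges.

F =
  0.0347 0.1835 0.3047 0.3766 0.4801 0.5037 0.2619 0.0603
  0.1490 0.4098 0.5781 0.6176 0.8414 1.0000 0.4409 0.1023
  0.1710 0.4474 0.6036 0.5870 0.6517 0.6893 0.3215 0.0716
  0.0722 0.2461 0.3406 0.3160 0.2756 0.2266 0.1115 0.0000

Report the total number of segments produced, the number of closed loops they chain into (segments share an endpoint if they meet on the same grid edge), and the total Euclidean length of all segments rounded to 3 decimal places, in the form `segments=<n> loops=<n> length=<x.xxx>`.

cell (0,1): code 0100 → (0.912,2.000)–(1.000,1.857)
cell (0,2): code 1100 → (0.736,3.000)–(0.912,2.000)
cell (0,3): code 1100 → (0.205,4.000)–(0.736,3.000)
cell (0,4): code 1100 → (0.101,5.000)–(0.205,4.000)
cell (0,5): code 1000 → (1.000,5.798)–(0.101,5.000)
cell (1,1): code 0110 → (1.000,1.857)–(2.000,1.682)
cell (1,5): code 1001 → (2.000,5.368)–(1.000,5.798)
cell (2,1): code 0010 → (2.000,1.682)–(2.189,2.000)
cell (2,2): code 0011 → (2.189,2.000)–(2.122,3.000)
cell (2,3): code 0011 → (2.122,3.000)–(2.260,4.000)
cell (2,4): code 0011 → (2.260,4.000)–(2.292,5.000)
cell (2,5): code 0001 → (2.292,5.000)–(2.000,5.368)
total: 12 segments, chained into 1 closed loop(s), length Σ = 10.477963

segments=12 loops=1 length=10.478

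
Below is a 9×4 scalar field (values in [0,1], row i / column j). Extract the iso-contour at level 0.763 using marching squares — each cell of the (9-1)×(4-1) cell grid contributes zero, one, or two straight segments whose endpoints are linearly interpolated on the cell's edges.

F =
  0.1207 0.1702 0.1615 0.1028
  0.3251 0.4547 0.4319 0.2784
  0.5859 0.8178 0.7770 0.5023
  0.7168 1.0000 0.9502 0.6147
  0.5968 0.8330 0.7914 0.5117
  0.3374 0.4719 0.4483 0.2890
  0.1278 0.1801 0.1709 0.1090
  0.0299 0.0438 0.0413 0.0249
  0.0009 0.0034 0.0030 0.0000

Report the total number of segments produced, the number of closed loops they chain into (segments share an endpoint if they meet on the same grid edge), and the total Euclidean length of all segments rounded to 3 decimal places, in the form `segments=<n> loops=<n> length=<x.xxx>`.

segments=10 loops=1 length=7.367

cell (1,0): code 0100 → (1.849,1.000)–(2.000,0.764)
cell (1,1): code 1100 → (1.959,2.000)–(1.849,1.000)
cell (1,2): code 1000 → (2.000,2.051)–(1.959,2.000)
cell (2,0): code 0110 → (2.000,0.764)–(3.000,0.163)
cell (2,2): code 1001 → (3.000,2.558)–(2.000,2.051)
cell (3,0): code 0110 → (3.000,0.163)–(4.000,0.704)
cell (3,2): code 1001 → (4.000,2.102)–(3.000,2.558)
cell (4,0): code 0010 → (4.000,0.704)–(4.194,1.000)
cell (4,1): code 0011 → (4.194,1.000)–(4.083,2.000)
cell (4,2): code 0001 → (4.083,2.000)–(4.000,2.102)
total: 10 segments, chained into 1 closed loop(s), length Σ = 7.366513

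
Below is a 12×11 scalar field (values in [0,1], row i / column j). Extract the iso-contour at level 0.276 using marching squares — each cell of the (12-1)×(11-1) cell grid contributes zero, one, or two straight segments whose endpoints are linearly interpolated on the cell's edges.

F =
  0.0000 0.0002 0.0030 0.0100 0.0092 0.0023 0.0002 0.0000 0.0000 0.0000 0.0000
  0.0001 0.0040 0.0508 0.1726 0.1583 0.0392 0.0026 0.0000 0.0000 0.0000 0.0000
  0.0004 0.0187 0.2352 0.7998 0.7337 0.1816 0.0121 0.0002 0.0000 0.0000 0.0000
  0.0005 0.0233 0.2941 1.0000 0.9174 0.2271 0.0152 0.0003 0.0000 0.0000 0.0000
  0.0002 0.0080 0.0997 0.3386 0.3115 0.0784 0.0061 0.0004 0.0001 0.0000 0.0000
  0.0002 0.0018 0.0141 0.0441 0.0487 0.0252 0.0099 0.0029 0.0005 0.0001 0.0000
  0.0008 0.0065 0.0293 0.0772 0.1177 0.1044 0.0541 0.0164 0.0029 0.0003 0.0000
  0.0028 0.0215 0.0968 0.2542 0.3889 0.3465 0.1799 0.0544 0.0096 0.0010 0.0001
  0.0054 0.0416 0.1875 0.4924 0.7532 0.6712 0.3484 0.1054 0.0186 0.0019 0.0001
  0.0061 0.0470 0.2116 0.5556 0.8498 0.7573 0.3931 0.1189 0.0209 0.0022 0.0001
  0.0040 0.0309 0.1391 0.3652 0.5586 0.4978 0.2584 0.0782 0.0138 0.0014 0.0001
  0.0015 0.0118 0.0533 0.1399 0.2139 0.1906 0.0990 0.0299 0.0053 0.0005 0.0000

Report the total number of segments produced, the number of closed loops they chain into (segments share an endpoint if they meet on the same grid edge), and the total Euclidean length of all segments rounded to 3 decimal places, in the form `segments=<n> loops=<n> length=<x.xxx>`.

cell (1,2): code 0100 → (1.165,3.000)–(2.000,2.072)
cell (1,3): code 1100 → (1.205,4.000)–(1.165,3.000)
cell (1,4): code 1000 → (2.000,4.829)–(1.205,4.000)
cell (2,1): code 0100 → (2.693,2.000)–(3.000,1.933)
cell (2,2): code 1110 → (2.000,2.072)–(2.693,2.000)
cell (2,4): code 1001 → (3.000,4.929)–(2.000,4.829)
cell (3,1): code 0010 → (3.000,1.933)–(3.093,2.000)
cell (3,2): code 0111 → (3.093,2.000)–(4.000,2.738)
cell (3,4): code 1001 → (4.000,4.152)–(3.000,4.929)
cell (4,2): code 0010 → (4.000,2.738)–(4.213,3.000)
cell (4,3): code 0011 → (4.213,3.000)–(4.135,4.000)
cell (4,4): code 0001 → (4.135,4.000)–(4.000,4.152)
cell (6,3): code 0100 → (6.584,4.000)–(7.000,3.162)
cell (6,4): code 1100 → (6.709,5.000)–(6.584,4.000)
cell (6,5): code 1000 → (7.000,5.423)–(6.709,5.000)
cell (7,2): code 0100 → (7.092,3.000)–(8.000,2.290)
cell (7,3): code 1110 → (7.000,3.162)–(7.092,3.000)
cell (7,5): code 1101 → (7.570,6.000)–(7.000,5.423)
cell (7,6): code 1000 → (8.000,6.298)–(7.570,6.000)
cell (8,2): code 0110 → (8.000,2.290)–(9.000,2.187)
cell (8,6): code 1001 → (9.000,6.427)–(8.000,6.298)
cell (9,2): code 0110 → (9.000,2.187)–(10.000,2.605)
cell (9,5): code 1011 → (10.000,5.926)–(9.869,6.000)
cell (9,6): code 0001 → (9.869,6.000)–(9.000,6.427)
cell (10,2): code 0010 → (10.000,2.605)–(10.396,3.000)
cell (10,3): code 0011 → (10.396,3.000)–(10.820,4.000)
cell (10,4): code 0011 → (10.820,4.000)–(10.722,5.000)
cell (10,5): code 0001 → (10.722,5.000)–(10.000,5.926)
total: 28 segments, chained into 2 closed loop(s), length Σ = 22.678635

segments=28 loops=2 length=22.679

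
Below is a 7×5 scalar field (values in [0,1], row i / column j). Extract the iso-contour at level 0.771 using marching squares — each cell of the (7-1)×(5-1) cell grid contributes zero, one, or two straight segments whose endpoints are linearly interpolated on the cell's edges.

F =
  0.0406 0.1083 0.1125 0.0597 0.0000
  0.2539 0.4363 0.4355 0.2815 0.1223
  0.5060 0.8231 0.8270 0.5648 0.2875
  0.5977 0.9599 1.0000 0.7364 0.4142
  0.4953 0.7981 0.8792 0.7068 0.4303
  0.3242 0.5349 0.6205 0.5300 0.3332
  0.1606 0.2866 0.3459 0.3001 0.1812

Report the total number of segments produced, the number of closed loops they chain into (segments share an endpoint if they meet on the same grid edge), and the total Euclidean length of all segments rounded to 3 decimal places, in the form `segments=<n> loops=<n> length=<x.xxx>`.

segments=10 loops=1 length=7.784

cell (1,0): code 0100 → (1.865,1.000)–(2.000,0.836)
cell (1,1): code 1100 → (1.857,2.000)–(1.865,1.000)
cell (1,2): code 1000 → (2.000,2.214)–(1.857,2.000)
cell (2,0): code 0110 → (2.000,0.836)–(3.000,0.478)
cell (2,2): code 1001 → (3.000,2.869)–(2.000,2.214)
cell (3,0): code 0110 → (3.000,0.478)–(4.000,0.911)
cell (3,2): code 1001 → (4.000,2.628)–(3.000,2.869)
cell (4,0): code 0010 → (4.000,0.911)–(4.103,1.000)
cell (4,1): code 0011 → (4.103,1.000)–(4.418,2.000)
cell (4,2): code 0001 → (4.418,2.000)–(4.000,2.628)
total: 10 segments, chained into 1 closed loop(s), length Σ = 7.784093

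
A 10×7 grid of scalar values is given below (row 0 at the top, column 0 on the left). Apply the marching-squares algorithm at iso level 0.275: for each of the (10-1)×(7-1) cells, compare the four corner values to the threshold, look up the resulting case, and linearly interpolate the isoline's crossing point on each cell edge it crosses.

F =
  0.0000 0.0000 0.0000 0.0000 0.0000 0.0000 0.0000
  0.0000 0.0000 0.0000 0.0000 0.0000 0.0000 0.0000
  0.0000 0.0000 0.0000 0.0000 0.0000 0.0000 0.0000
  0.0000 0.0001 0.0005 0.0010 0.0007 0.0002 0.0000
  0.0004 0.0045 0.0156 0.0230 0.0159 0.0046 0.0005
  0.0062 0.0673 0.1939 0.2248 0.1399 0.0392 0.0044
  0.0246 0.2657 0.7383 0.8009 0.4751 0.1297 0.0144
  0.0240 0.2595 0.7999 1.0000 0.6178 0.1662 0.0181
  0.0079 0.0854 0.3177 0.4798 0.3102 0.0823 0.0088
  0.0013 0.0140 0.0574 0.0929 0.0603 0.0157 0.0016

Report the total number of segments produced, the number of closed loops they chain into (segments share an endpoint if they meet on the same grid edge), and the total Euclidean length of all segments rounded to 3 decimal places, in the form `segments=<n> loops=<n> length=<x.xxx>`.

cell (5,1): code 0100 → (5.149,2.000)–(6.000,1.020)
cell (5,2): code 1100 → (5.087,3.000)–(5.149,2.000)
cell (5,3): code 1100 → (5.403,4.000)–(5.087,3.000)
cell (5,4): code 1000 → (6.000,4.579)–(5.403,4.000)
cell (6,1): code 0110 → (6.000,1.020)–(7.000,1.029)
cell (6,4): code 1001 → (7.000,4.759)–(6.000,4.579)
cell (7,1): code 0110 → (7.000,1.029)–(8.000,1.816)
cell (7,4): code 1001 → (8.000,4.154)–(7.000,4.759)
cell (8,1): code 0010 → (8.000,1.816)–(8.164,2.000)
cell (8,2): code 0011 → (8.164,2.000)–(8.529,3.000)
cell (8,3): code 0011 → (8.529,3.000)–(8.141,4.000)
cell (8,4): code 0001 → (8.141,4.000)–(8.000,4.154)
total: 12 segments, chained into 1 closed loop(s), length Σ = 11.231001

segments=12 loops=1 length=11.231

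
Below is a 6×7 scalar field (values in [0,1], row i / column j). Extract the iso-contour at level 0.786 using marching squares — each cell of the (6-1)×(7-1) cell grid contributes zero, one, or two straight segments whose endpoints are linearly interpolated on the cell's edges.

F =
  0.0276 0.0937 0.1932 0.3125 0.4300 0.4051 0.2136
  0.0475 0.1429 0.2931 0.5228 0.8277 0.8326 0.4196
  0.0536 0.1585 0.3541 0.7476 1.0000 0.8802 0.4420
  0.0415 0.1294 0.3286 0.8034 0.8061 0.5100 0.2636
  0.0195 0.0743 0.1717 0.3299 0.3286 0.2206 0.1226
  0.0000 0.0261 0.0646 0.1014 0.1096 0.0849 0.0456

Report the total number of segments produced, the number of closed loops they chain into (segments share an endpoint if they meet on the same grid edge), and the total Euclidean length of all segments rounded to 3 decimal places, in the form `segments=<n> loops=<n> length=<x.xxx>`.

cell (0,3): code 0100 → (0.895,4.000)–(1.000,3.863)
cell (0,4): code 1100 → (0.891,5.000)–(0.895,4.000)
cell (0,5): code 1000 → (1.000,5.113)–(0.891,5.000)
cell (1,3): code 0110 → (1.000,3.863)–(2.000,3.152)
cell (1,5): code 1001 → (2.000,5.215)–(1.000,5.113)
cell (2,2): code 0100 → (2.688,3.000)–(3.000,2.963)
cell (2,3): code 1110 → (2.000,3.152)–(2.688,3.000)
cell (2,4): code 1011 → (3.000,4.068)–(2.254,5.000)
cell (2,5): code 0001 → (2.254,5.000)–(2.000,5.215)
cell (3,2): code 0010 → (3.000,2.963)–(3.037,3.000)
cell (3,3): code 0011 → (3.037,3.000)–(3.042,4.000)
cell (3,4): code 0001 → (3.042,4.000)–(3.000,4.068)
total: 12 segments, chained into 1 closed loop(s), length Σ = 7.238740

segments=12 loops=1 length=7.239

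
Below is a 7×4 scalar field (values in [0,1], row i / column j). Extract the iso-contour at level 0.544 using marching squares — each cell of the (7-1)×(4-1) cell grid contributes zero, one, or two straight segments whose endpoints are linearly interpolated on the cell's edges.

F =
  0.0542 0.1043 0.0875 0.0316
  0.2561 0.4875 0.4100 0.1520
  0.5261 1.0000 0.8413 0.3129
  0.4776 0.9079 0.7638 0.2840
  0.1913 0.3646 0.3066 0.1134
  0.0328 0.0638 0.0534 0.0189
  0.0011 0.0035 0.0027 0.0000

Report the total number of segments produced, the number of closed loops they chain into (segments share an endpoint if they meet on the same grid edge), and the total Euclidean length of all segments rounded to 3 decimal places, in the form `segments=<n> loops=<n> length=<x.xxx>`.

cell (1,0): code 0100 → (1.110,1.000)–(2.000,0.038)
cell (1,1): code 1100 → (1.311,2.000)–(1.110,1.000)
cell (1,2): code 1000 → (2.000,2.563)–(1.311,2.000)
cell (2,0): code 0110 → (2.000,0.038)–(3.000,0.154)
cell (2,2): code 1001 → (3.000,2.458)–(2.000,2.563)
cell (3,0): code 0010 → (3.000,0.154)–(3.670,1.000)
cell (3,1): code 0011 → (3.670,1.000)–(3.481,2.000)
cell (3,2): code 0001 → (3.481,2.000)–(3.000,2.458)
total: 8 segments, chained into 1 closed loop(s), length Σ = 7.993028

segments=8 loops=1 length=7.993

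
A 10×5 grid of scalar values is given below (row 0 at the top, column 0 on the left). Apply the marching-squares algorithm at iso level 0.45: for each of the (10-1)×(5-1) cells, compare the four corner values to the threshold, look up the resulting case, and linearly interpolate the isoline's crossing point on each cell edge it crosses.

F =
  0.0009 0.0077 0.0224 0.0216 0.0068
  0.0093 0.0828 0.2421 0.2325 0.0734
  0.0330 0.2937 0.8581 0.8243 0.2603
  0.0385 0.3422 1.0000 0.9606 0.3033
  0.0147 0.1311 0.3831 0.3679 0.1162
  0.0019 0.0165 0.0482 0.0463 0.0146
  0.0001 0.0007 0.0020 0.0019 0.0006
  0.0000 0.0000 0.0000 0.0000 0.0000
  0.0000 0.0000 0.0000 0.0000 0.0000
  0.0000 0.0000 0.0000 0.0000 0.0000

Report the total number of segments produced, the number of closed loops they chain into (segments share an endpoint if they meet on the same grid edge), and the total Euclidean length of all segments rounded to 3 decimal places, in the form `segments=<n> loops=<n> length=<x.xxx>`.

cell (1,1): code 0100 → (1.337,2.000)–(2.000,1.277)
cell (1,2): code 1100 → (1.368,3.000)–(1.337,2.000)
cell (1,3): code 1000 → (2.000,3.664)–(1.368,3.000)
cell (2,1): code 0110 → (2.000,1.277)–(3.000,1.164)
cell (2,3): code 1001 → (3.000,3.777)–(2.000,3.664)
cell (3,1): code 0010 → (3.000,1.164)–(3.892,2.000)
cell (3,2): code 0011 → (3.892,2.000)–(3.861,3.000)
cell (3,3): code 0001 → (3.861,3.000)–(3.000,3.777)
total: 8 segments, chained into 1 closed loop(s), length Σ = 8.293378

segments=8 loops=1 length=8.293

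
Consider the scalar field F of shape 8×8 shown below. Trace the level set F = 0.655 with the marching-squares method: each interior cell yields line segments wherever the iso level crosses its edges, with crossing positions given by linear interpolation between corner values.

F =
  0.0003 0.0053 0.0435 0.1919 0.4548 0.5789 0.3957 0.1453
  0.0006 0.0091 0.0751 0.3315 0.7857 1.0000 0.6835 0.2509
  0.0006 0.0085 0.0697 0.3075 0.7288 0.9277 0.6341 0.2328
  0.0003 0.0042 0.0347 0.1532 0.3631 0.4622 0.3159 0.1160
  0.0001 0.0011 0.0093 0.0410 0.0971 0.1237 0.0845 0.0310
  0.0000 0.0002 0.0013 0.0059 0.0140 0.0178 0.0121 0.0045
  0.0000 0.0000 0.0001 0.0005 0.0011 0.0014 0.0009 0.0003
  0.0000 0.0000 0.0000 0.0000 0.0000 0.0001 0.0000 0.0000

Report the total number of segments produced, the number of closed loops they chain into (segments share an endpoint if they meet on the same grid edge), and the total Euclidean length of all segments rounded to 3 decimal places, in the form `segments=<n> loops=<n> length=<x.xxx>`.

cell (0,3): code 0100 → (0.605,4.000)–(1.000,3.712)
cell (0,4): code 1100 → (0.181,5.000)–(0.605,4.000)
cell (0,5): code 1100 → (0.901,6.000)–(0.181,5.000)
cell (0,6): code 1000 → (1.000,6.066)–(0.901,6.000)
cell (1,3): code 0110 → (1.000,3.712)–(2.000,3.825)
cell (1,5): code 1011 → (2.000,5.929)–(1.577,6.000)
cell (1,6): code 0001 → (1.577,6.000)–(1.000,6.066)
cell (2,3): code 0010 → (2.000,3.825)–(2.202,4.000)
cell (2,4): code 0011 → (2.202,4.000)–(2.586,5.000)
cell (2,5): code 0001 → (2.586,5.000)–(2.000,5.929)
total: 10 segments, chained into 1 closed loop(s), length Σ = 7.378872

segments=10 loops=1 length=7.379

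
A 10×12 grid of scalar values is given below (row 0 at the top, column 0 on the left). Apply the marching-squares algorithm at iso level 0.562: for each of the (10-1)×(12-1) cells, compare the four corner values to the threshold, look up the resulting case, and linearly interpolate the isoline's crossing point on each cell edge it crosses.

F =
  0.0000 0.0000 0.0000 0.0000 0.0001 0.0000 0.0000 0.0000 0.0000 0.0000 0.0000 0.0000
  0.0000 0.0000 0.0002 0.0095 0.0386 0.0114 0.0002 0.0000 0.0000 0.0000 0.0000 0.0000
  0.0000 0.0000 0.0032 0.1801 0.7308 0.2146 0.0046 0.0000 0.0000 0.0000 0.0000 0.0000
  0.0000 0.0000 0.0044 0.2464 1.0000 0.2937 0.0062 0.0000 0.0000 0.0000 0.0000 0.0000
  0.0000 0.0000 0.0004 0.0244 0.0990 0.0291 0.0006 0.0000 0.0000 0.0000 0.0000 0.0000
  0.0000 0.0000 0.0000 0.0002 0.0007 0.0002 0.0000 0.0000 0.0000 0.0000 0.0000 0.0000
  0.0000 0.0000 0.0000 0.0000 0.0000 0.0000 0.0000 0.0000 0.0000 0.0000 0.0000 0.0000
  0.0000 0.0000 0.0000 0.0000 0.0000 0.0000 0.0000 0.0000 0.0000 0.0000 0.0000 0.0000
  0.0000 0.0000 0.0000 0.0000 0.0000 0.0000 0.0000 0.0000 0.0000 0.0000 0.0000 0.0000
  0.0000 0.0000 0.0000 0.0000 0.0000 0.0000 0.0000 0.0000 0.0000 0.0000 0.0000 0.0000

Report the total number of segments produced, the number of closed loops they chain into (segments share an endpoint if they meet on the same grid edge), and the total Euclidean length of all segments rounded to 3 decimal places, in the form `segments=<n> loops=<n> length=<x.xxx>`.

segments=6 loops=1 length=4.424

cell (1,3): code 0100 → (1.756,4.000)–(2.000,3.693)
cell (1,4): code 1000 → (2.000,4.327)–(1.756,4.000)
cell (2,3): code 0110 → (2.000,3.693)–(3.000,3.419)
cell (2,4): code 1001 → (3.000,4.620)–(2.000,4.327)
cell (3,3): code 0010 → (3.000,3.419)–(3.486,4.000)
cell (3,4): code 0001 → (3.486,4.000)–(3.000,4.620)
total: 6 segments, chained into 1 closed loop(s), length Σ = 4.424403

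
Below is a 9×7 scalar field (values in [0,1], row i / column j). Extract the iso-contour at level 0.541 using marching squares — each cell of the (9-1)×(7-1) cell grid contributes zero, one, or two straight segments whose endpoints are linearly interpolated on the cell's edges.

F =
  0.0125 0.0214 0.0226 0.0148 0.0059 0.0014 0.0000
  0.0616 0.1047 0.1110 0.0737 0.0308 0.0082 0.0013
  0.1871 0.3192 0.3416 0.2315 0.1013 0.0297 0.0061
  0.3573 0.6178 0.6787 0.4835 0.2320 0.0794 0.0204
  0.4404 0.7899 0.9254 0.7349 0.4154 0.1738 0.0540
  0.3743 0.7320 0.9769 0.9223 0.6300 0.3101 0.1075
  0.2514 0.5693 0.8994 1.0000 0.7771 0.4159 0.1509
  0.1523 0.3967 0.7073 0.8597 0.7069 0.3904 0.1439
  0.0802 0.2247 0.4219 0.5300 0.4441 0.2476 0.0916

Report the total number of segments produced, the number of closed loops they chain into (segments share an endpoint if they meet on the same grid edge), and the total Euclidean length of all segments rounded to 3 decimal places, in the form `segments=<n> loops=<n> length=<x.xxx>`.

segments=18 loops=1 length=14.928

cell (2,0): code 0100 → (2.743,1.000)–(3.000,0.705)
cell (2,1): code 1100 → (2.592,2.000)–(2.743,1.000)
cell (2,2): code 1000 → (3.000,2.705)–(2.592,2.000)
cell (3,0): code 0110 → (3.000,0.705)–(4.000,0.288)
cell (3,2): code 1101 → (3.229,3.000)–(3.000,2.705)
cell (3,3): code 1000 → (4.000,3.607)–(3.229,3.000)
cell (4,0): code 0110 → (4.000,0.288)–(5.000,0.466)
cell (4,3): code 1101 → (4.585,4.000)–(4.000,3.607)
cell (4,4): code 1000 → (5.000,4.278)–(4.585,4.000)
cell (5,0): code 0110 → (5.000,0.466)–(6.000,0.911)
cell (5,4): code 1001 → (6.000,4.654)–(5.000,4.278)
cell (6,0): code 0010 → (6.000,0.911)–(6.164,1.000)
cell (6,1): code 0111 → (6.164,1.000)–(7.000,1.465)
cell (6,4): code 1001 → (7.000,4.524)–(6.000,4.654)
cell (7,1): code 0010 → (7.000,1.465)–(7.583,2.000)
cell (7,2): code 0011 → (7.583,2.000)–(7.967,3.000)
cell (7,3): code 0011 → (7.967,3.000)–(7.631,4.000)
cell (7,4): code 0001 → (7.631,4.000)–(7.000,4.524)
total: 18 segments, chained into 1 closed loop(s), length Σ = 14.927740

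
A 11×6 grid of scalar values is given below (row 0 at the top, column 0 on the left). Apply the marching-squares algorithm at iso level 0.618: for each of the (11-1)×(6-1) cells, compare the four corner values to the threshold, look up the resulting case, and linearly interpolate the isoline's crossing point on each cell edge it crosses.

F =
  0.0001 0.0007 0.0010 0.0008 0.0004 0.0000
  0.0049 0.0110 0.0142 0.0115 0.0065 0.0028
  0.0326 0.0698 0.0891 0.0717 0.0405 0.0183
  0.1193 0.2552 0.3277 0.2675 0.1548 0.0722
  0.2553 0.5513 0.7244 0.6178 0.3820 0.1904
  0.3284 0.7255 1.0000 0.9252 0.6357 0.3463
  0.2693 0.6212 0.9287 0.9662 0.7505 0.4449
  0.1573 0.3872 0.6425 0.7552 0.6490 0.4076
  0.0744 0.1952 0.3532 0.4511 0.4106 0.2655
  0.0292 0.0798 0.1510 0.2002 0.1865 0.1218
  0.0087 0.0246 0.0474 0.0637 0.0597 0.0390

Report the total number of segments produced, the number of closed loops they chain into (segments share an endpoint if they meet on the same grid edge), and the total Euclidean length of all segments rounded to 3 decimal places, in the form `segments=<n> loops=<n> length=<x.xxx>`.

cell (3,1): code 0100 → (3.732,2.000)–(4.000,1.385)
cell (3,2): code 1000 → (4.000,2.998)–(3.732,2.000)
cell (4,0): code 0100 → (4.383,1.000)–(5.000,0.729)
cell (4,1): code 1110 → (4.000,1.385)–(4.383,1.000)
cell (4,2): code 1101 → (4.001,3.000)–(4.000,2.998)
cell (4,3): code 1100 → (4.930,4.000)–(4.001,3.000)
cell (4,4): code 1000 → (5.000,4.061)–(4.930,4.000)
cell (5,0): code 0110 → (5.000,0.729)–(6.000,0.991)
cell (5,4): code 1001 → (6.000,4.434)–(5.000,4.061)
cell (6,0): code 0010 → (6.000,0.991)–(6.014,1.000)
cell (6,1): code 0111 → (6.014,1.000)–(7.000,1.904)
cell (6,4): code 1001 → (7.000,4.128)–(6.000,4.434)
cell (7,1): code 0010 → (7.000,1.904)–(7.085,2.000)
cell (7,2): code 0011 → (7.085,2.000)–(7.451,3.000)
cell (7,3): code 0011 → (7.451,3.000)–(7.130,4.000)
cell (7,4): code 0001 → (7.130,4.000)–(7.000,4.128)
total: 16 segments, chained into 1 closed loop(s), length Σ = 11.308092

segments=16 loops=1 length=11.308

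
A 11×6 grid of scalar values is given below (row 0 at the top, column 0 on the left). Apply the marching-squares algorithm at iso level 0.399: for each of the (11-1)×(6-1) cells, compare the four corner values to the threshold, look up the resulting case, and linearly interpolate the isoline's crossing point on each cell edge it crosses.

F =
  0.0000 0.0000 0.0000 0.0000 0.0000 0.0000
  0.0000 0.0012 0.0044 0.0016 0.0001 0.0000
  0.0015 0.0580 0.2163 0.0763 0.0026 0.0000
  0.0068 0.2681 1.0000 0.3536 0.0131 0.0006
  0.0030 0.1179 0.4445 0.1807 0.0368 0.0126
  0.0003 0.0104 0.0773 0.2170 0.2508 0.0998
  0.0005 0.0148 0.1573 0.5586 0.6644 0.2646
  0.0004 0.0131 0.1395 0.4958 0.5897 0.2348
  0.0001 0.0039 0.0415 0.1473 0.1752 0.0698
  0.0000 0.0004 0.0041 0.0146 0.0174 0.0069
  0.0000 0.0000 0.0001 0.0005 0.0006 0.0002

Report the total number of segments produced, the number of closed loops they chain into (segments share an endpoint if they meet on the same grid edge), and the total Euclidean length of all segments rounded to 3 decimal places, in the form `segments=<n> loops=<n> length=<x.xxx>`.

cell (2,1): code 0100 → (2.233,2.000)–(3.000,1.179)
cell (2,2): code 1000 → (3.000,2.930)–(2.233,2.000)
cell (3,1): code 0110 → (3.000,1.179)–(4.000,1.861)
cell (3,2): code 1001 → (4.000,2.172)–(3.000,2.930)
cell (4,1): code 0010 → (4.000,1.861)–(4.124,2.000)
cell (4,2): code 0001 → (4.124,2.000)–(4.000,2.172)
cell (5,2): code 0100 → (5.533,3.000)–(6.000,2.602)
cell (5,3): code 1100 → (5.358,4.000)–(5.533,3.000)
cell (5,4): code 1000 → (6.000,4.664)–(5.358,4.000)
cell (6,2): code 0110 → (6.000,2.602)–(7.000,2.728)
cell (6,4): code 1001 → (7.000,4.537)–(6.000,4.664)
cell (7,2): code 0010 → (7.000,2.728)–(7.278,3.000)
cell (7,3): code 0011 → (7.278,3.000)–(7.460,4.000)
cell (7,4): code 0001 → (7.460,4.000)–(7.000,4.537)
total: 14 segments, chained into 2 closed loop(s), length Σ = 11.872544

segments=14 loops=2 length=11.873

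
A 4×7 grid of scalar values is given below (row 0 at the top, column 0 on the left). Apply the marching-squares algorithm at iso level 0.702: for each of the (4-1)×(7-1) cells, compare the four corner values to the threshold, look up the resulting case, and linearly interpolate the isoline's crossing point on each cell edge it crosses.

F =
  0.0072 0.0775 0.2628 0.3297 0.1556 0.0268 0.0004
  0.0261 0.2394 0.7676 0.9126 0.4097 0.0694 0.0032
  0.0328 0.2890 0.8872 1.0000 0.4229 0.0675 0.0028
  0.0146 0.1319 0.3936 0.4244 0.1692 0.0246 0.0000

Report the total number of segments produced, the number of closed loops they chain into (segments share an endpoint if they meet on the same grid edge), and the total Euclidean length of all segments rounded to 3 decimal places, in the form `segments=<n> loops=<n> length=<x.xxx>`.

cell (0,1): code 0100 → (0.870,2.000)–(1.000,1.876)
cell (0,2): code 1100 → (0.639,3.000)–(0.870,2.000)
cell (0,3): code 1000 → (1.000,3.419)–(0.639,3.000)
cell (1,1): code 0110 → (1.000,1.876)–(2.000,1.690)
cell (1,3): code 1001 → (2.000,3.516)–(1.000,3.419)
cell (2,1): code 0010 → (2.000,1.690)–(2.375,2.000)
cell (2,2): code 0011 → (2.375,2.000)–(2.518,3.000)
cell (2,3): code 0001 → (2.518,3.000)–(2.000,3.516)
total: 8 segments, chained into 1 closed loop(s), length Σ = 6.008811

segments=8 loops=1 length=6.009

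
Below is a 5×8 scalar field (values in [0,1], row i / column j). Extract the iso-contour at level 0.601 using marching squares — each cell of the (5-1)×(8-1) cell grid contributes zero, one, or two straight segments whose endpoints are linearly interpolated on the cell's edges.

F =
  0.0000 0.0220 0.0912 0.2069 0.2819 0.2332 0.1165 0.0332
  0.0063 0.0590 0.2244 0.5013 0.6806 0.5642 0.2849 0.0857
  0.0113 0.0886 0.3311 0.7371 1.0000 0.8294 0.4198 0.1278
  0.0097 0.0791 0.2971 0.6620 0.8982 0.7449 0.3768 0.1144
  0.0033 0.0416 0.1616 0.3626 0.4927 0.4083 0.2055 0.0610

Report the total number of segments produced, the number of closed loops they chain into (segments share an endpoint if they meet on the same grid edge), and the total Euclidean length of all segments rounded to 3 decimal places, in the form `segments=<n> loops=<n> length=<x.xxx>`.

segments=12 loops=1 length=8.984

cell (0,3): code 0100 → (0.800,4.000)–(1.000,3.556)
cell (0,4): code 1000 → (1.000,4.684)–(0.800,4.000)
cell (1,2): code 0100 → (1.423,3.000)–(2.000,2.665)
cell (1,3): code 1110 → (1.000,3.556)–(1.423,3.000)
cell (1,4): code 1101 → (1.139,5.000)–(1.000,4.684)
cell (1,5): code 1000 → (2.000,5.558)–(1.139,5.000)
cell (2,2): code 0110 → (2.000,2.665)–(3.000,2.833)
cell (2,5): code 1001 → (3.000,5.391)–(2.000,5.558)
cell (3,2): code 0010 → (3.000,2.833)–(3.204,3.000)
cell (3,3): code 0011 → (3.204,3.000)–(3.733,4.000)
cell (3,4): code 0011 → (3.733,4.000)–(3.428,5.000)
cell (3,5): code 0001 → (3.428,5.000)–(3.000,5.391)
total: 12 segments, chained into 1 closed loop(s), length Σ = 8.984094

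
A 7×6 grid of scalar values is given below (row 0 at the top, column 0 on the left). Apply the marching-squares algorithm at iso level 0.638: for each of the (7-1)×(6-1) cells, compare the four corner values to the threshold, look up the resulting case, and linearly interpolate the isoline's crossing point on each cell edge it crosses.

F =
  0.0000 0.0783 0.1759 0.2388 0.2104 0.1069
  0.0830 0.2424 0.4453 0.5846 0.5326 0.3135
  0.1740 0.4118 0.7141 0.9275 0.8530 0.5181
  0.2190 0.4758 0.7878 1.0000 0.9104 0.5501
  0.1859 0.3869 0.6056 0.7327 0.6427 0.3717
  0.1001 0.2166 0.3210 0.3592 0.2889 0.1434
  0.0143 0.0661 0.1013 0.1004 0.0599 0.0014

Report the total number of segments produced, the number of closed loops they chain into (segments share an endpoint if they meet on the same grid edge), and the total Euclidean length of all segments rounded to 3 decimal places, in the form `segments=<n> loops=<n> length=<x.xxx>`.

cell (1,1): code 0100 → (1.717,2.000)–(2.000,1.748)
cell (1,2): code 1100 → (1.156,3.000)–(1.717,2.000)
cell (1,3): code 1100 → (1.329,4.000)–(1.156,3.000)
cell (1,4): code 1000 → (2.000,4.642)–(1.329,4.000)
cell (2,1): code 0110 → (2.000,1.748)–(3.000,1.520)
cell (2,4): code 1001 → (3.000,4.756)–(2.000,4.642)
cell (3,1): code 0010 → (3.000,1.520)–(3.822,2.000)
cell (3,2): code 0111 → (3.822,2.000)–(4.000,2.255)
cell (3,4): code 1001 → (4.000,4.017)–(3.000,4.756)
cell (4,2): code 0010 → (4.000,2.255)–(4.254,3.000)
cell (4,3): code 0011 → (4.254,3.000)–(4.013,4.000)
cell (4,4): code 0001 → (4.013,4.000)–(4.000,4.017)
total: 12 segments, chained into 1 closed loop(s), length Σ = 9.844841

segments=12 loops=1 length=9.845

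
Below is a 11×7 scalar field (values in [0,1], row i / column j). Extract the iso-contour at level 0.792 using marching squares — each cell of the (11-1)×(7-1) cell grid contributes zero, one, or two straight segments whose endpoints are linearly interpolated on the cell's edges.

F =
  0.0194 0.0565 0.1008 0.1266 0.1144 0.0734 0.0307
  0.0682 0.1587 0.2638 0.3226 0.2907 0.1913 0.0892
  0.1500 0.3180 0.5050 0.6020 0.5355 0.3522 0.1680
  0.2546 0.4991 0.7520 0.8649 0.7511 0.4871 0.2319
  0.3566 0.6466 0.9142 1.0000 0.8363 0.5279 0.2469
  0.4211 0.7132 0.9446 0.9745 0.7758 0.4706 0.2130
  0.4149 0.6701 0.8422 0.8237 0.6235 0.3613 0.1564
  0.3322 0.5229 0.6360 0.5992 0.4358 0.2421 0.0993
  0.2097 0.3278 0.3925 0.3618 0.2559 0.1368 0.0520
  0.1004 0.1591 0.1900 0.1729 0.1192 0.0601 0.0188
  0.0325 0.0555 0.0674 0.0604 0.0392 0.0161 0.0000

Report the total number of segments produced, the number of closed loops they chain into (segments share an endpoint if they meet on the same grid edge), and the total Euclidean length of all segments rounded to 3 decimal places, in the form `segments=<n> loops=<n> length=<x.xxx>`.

segments=14 loops=1 length=9.818

cell (2,2): code 0100 → (2.723,3.000)–(3.000,2.354)
cell (2,3): code 1000 → (3.000,3.641)–(2.723,3.000)
cell (3,1): code 0100 → (3.247,2.000)–(4.000,1.543)
cell (3,2): code 1110 → (3.000,2.354)–(3.247,2.000)
cell (3,3): code 1101 → (3.480,4.000)–(3.000,3.641)
cell (3,4): code 1000 → (4.000,4.144)–(3.480,4.000)
cell (4,1): code 0110 → (4.000,1.543)–(5.000,1.341)
cell (4,3): code 1011 → (5.000,3.918)–(4.732,4.000)
cell (4,4): code 0001 → (4.732,4.000)–(4.000,4.144)
cell (5,1): code 0110 → (5.000,1.341)–(6.000,1.708)
cell (5,3): code 1001 → (6.000,3.158)–(5.000,3.918)
cell (6,1): code 0010 → (6.000,1.708)–(6.243,2.000)
cell (6,2): code 0011 → (6.243,2.000)–(6.141,3.000)
cell (6,3): code 0001 → (6.141,3.000)–(6.000,3.158)
total: 14 segments, chained into 1 closed loop(s), length Σ = 9.817877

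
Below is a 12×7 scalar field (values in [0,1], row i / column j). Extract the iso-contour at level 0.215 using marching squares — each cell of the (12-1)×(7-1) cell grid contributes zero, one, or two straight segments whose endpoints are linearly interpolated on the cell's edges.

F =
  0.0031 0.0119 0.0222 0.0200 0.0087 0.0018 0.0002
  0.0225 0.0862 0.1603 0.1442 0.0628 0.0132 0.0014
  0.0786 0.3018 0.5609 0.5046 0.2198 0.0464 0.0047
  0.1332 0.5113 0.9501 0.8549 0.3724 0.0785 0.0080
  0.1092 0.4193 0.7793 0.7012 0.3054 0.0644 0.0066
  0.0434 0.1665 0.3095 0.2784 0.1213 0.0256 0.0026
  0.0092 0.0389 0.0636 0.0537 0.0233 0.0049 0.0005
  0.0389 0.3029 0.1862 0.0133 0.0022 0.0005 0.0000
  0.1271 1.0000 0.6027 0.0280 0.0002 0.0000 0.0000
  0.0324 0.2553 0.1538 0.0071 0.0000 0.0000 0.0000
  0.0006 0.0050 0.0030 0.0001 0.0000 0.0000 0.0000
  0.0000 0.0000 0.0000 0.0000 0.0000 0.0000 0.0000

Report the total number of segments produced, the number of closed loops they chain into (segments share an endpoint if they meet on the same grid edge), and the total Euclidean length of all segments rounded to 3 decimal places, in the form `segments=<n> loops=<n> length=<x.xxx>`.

segments=26 loops=2 length=20.747

cell (1,0): code 0100 → (1.597,1.000)–(2.000,0.611)
cell (1,1): code 1100 → (1.137,2.000)–(1.597,1.000)
cell (1,2): code 1100 → (1.196,3.000)–(1.137,2.000)
cell (1,3): code 1100 → (1.969,4.000)–(1.196,3.000)
cell (1,4): code 1000 → (2.000,4.028)–(1.969,4.000)
cell (2,0): code 0110 → (2.000,0.611)–(3.000,0.216)
cell (2,4): code 1001 → (3.000,4.536)–(2.000,4.028)
cell (3,0): code 0110 → (3.000,0.216)–(4.000,0.341)
cell (3,4): code 1001 → (4.000,4.375)–(3.000,4.536)
cell (4,0): code 0010 → (4.000,0.341)–(4.808,1.000)
cell (4,1): code 0111 → (4.808,1.000)–(5.000,1.339)
cell (4,3): code 1011 → (5.000,3.404)–(4.491,4.000)
cell (4,4): code 0001 → (4.491,4.000)–(4.000,4.375)
cell (5,1): code 0010 → (5.000,1.339)–(5.384,2.000)
cell (5,2): code 0011 → (5.384,2.000)–(5.282,3.000)
cell (5,3): code 0001 → (5.282,3.000)–(5.000,3.404)
cell (6,0): code 0100 → (6.667,1.000)–(7.000,0.667)
cell (6,1): code 1000 → (7.000,1.753)–(6.667,1.000)
cell (7,0): code 0110 → (7.000,0.667)–(8.000,0.101)
cell (7,1): code 1101 → (7.069,2.000)–(7.000,1.753)
cell (7,2): code 1000 → (8.000,2.675)–(7.069,2.000)
cell (8,0): code 0110 → (8.000,0.101)–(9.000,0.819)
cell (8,1): code 1011 → (9.000,1.397)–(8.864,2.000)
cell (8,2): code 0001 → (8.864,2.000)–(8.000,2.675)
cell (9,0): code 0010 → (9.000,0.819)–(9.161,1.000)
cell (9,1): code 0001 → (9.161,1.000)–(9.000,1.397)
total: 26 segments, chained into 2 closed loop(s), length Σ = 20.746940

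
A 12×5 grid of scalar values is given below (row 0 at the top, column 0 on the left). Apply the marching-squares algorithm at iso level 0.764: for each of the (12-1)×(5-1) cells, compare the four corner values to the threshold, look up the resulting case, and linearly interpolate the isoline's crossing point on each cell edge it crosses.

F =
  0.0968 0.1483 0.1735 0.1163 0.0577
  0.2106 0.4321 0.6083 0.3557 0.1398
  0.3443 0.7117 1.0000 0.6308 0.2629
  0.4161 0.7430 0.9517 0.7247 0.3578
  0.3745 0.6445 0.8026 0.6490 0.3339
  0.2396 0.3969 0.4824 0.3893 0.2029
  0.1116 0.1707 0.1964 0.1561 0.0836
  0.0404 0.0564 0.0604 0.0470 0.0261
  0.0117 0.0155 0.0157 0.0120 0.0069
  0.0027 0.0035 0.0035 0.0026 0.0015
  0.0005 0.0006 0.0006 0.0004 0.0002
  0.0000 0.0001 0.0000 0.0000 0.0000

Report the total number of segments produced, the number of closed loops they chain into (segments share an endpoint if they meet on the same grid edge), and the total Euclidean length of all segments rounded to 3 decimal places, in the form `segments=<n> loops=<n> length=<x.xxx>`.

cell (1,1): code 0100 → (1.397,2.000)–(2.000,1.181)
cell (1,2): code 1000 → (2.000,2.639)–(1.397,2.000)
cell (2,1): code 0110 → (2.000,1.181)–(3.000,1.101)
cell (2,2): code 1001 → (3.000,2.827)–(2.000,2.639)
cell (3,1): code 0110 → (3.000,1.101)–(4.000,1.756)
cell (3,2): code 1001 → (4.000,2.251)–(3.000,2.827)
cell (4,1): code 0010 → (4.000,1.756)–(4.121,2.000)
cell (4,2): code 0001 → (4.121,2.000)–(4.000,2.251)
total: 8 segments, chained into 1 closed loop(s), length Σ = 6.815905

segments=8 loops=1 length=6.816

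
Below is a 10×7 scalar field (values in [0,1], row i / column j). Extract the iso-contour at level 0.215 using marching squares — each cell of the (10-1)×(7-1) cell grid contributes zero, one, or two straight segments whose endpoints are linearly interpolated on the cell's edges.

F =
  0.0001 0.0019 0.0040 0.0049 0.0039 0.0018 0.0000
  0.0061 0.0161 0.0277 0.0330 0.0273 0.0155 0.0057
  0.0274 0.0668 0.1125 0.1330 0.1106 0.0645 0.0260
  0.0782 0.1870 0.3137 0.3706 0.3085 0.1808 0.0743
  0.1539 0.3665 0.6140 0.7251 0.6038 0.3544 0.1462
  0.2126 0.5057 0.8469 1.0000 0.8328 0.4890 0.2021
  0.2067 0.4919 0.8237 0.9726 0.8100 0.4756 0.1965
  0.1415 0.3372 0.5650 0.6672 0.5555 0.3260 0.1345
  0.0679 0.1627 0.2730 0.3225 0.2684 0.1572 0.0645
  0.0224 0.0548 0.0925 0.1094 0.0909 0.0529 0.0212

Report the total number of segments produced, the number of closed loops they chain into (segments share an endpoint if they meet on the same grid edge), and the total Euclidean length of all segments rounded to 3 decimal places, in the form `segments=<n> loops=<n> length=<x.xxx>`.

segments=22 loops=1 length=18.991

cell (2,1): code 0100 → (2.509,2.000)–(3.000,1.221)
cell (2,2): code 1100 → (2.345,3.000)–(2.509,2.000)
cell (2,3): code 1100 → (2.528,4.000)–(2.345,3.000)
cell (2,4): code 1000 → (3.000,4.732)–(2.528,4.000)
cell (3,0): code 0100 → (3.156,1.000)–(4.000,0.287)
cell (3,1): code 1110 → (3.000,1.221)–(3.156,1.000)
cell (3,4): code 1101 → (3.197,5.000)–(3.000,4.732)
cell (3,5): code 1000 → (4.000,5.670)–(3.197,5.000)
cell (4,0): code 0110 → (4.000,0.287)–(5.000,0.008)
cell (4,5): code 1001 → (5.000,5.955)–(4.000,5.670)
cell (5,0): code 0110 → (5.000,0.008)–(6.000,0.029)
cell (5,5): code 1001 → (6.000,5.934)–(5.000,5.955)
cell (6,0): code 0110 → (6.000,0.029)–(7.000,0.376)
cell (6,5): code 1001 → (7.000,5.580)–(6.000,5.934)
cell (7,0): code 0010 → (7.000,0.376)–(7.700,1.000)
cell (7,1): code 0111 → (7.700,1.000)–(8.000,1.474)
cell (7,4): code 1011 → (8.000,4.480)–(7.658,5.000)
cell (7,5): code 0001 → (7.658,5.000)–(7.000,5.580)
cell (8,1): code 0010 → (8.000,1.474)–(8.321,2.000)
cell (8,2): code 0011 → (8.321,2.000)–(8.504,3.000)
cell (8,3): code 0011 → (8.504,3.000)–(8.301,4.000)
cell (8,4): code 0001 → (8.301,4.000)–(8.000,4.480)
total: 22 segments, chained into 1 closed loop(s), length Σ = 18.991060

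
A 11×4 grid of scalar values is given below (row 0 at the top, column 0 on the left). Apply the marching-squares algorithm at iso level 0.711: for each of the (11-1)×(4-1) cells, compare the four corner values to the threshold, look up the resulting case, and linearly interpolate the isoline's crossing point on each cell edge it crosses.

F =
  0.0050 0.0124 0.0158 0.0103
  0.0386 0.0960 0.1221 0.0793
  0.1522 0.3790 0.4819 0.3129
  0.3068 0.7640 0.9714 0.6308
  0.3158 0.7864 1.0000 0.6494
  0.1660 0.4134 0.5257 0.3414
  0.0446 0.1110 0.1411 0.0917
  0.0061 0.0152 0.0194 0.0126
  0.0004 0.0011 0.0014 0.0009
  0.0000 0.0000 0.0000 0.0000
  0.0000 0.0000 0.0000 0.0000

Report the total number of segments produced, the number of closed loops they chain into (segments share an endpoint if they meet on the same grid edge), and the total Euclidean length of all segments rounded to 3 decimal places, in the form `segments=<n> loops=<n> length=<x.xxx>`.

segments=8 loops=1 length=6.552

cell (2,0): code 0100 → (2.862,1.000)–(3.000,0.884)
cell (2,1): code 1100 → (2.468,2.000)–(2.862,1.000)
cell (2,2): code 1000 → (3.000,2.765)–(2.468,2.000)
cell (3,0): code 0110 → (3.000,0.884)–(4.000,0.840)
cell (3,2): code 1001 → (4.000,2.824)–(3.000,2.765)
cell (4,0): code 0010 → (4.000,0.840)–(4.202,1.000)
cell (4,1): code 0011 → (4.202,1.000)–(4.609,2.000)
cell (4,2): code 0001 → (4.609,2.000)–(4.000,2.824)
total: 8 segments, chained into 1 closed loop(s), length Σ = 6.551782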